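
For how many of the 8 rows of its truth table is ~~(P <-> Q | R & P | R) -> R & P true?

6

  P      Q      R    |    φ  
 True   True   True  |   True
 True   True  False  |  False
 True  False   True  |   True
 True  False  False  |   True
False   True   True  |   True
False   True  False  |   True
False  False   True  |   True
False  False  False  |  False
The formula is true on 6 of the 8 rows.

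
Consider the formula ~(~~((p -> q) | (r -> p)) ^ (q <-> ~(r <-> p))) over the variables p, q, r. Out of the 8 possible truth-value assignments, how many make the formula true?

4

p  q  r     (p -> q)  (r -> p)  ((p -> q) | (r -> p))  ~((p -> q) | (r -> p))  ~~((p -> q) | (r -> p))  (r <-> p)  ~(r <-> p)  (q <-> ~(r <-> p))  φ
F  F  F        T         T                T                      F                        T                 T          F               T           T
F  F  T        T         F                T                      F                        T                 F          T               F           F
F  T  F        T         T                T                      F                        T                 T          F               F           F
F  T  T        T         F                T                      F                        T                 F          T               T           T
T  F  F        F         T                T                      F                        T                 F          T               F           F
T  F  T        F         T                T                      F                        T                 T          F               T           T
T  T  F        T         T                T                      F                        T                 F          T               T           T
T  T  T        T         T                T                      F                        T                 T          F               F           F
The formula is true on 4 of the 8 rows.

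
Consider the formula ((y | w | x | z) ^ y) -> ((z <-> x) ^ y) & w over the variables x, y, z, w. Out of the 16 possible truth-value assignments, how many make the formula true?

x  y  z  w     (y | w | x | z)  ((y | w | x | z) ^ y)  (z <-> x)  ((z <-> x) ^ y)  (((z <-> x) ^ y) & w)  φ
F  F  F  F            F                   F                T             T                   F            T
F  F  F  T            T                   T                T             T                   T            T
F  F  T  F            T                   T                F             F                   F            F
F  F  T  T            T                   T                F             F                   F            F
F  T  F  F            T                   F                T             F                   F            T
F  T  F  T            T                   F                T             F                   F            T
F  T  T  F            T                   F                F             T                   F            T
F  T  T  T            T                   F                F             T                   T            T
T  F  F  F            T                   T                F             F                   F            F
T  F  F  T            T                   T                F             F                   F            F
T  F  T  F            T                   T                T             T                   F            F
T  F  T  T            T                   T                T             T                   T            T
T  T  F  F            T                   F                F             T                   F            T
T  T  F  T            T                   F                F             T                   T            T
T  T  T  F            T                   F                T             F                   F            T
T  T  T  T            T                   F                T             F                   F            T
The formula is true on 11 of the 16 rows.

11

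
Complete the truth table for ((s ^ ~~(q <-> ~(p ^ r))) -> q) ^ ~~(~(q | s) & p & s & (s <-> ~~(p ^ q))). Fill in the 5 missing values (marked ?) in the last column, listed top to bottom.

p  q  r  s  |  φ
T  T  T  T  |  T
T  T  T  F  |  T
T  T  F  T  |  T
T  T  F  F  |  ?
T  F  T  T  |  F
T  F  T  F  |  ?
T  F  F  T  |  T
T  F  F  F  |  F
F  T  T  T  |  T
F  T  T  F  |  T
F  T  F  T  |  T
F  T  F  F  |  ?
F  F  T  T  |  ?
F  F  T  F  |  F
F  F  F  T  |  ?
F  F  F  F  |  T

Row p=T, q=T, r=F, s=F: ((s ^ ~~(q <-> ~(p ^ r))) -> q) = T, ~~(~(q | s) & p & s & (s <-> ~~(p ^ q))) = F, so the formula = T.
Row p=T, q=F, r=T, s=F: ((s ^ ~~(q <-> ~(p ^ r))) -> q) = T, ~~(~(q | s) & p & s & (s <-> ~~(p ^ q))) = F, so the formula = T.
Row p=F, q=T, r=F, s=F: ((s ^ ~~(q <-> ~(p ^ r))) -> q) = T, ~~(~(q | s) & p & s & (s <-> ~~(p ^ q))) = F, so the formula = T.
Row p=F, q=F, r=T, s=T: ((s ^ ~~(q <-> ~(p ^ r))) -> q) = T, ~~(~(q | s) & p & s & (s <-> ~~(p ^ q))) = F, so the formula = T.
Row p=F, q=F, r=F, s=T: ((s ^ ~~(q <-> ~(p ^ r))) -> q) = F, ~~(~(q | s) & p & s & (s <-> ~~(p ^ q))) = F, so the formula = F.

T, T, T, T, F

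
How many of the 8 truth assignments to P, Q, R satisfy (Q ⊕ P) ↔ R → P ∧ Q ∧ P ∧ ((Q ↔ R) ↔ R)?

3

P | Q | R | (Q ⊕ P) | (P ∧ Q ∧ P) | (Q ↔ R) | ((Q ↔ R) ↔ R) | φ
- | - | - | ------- | ----------- | ------- | ------------- | -
1 | 1 | 1 |    0    |      1      |    1    |       1       | 0
1 | 1 | 0 |    0    |      1      |    0    |       1       | 0
1 | 0 | 1 |    1    |      0      |    0    |       0       | 0
1 | 0 | 0 |    1    |      0      |    1    |       0       | 1
0 | 1 | 1 |    1    |      0      |    1    |       1       | 0
0 | 1 | 0 |    1    |      0      |    0    |       1       | 1
0 | 0 | 1 |    0    |      0      |    0    |       0       | 1
0 | 0 | 0 |    0    |      0      |    1    |       0       | 0
The formula is true on 3 of the 8 rows.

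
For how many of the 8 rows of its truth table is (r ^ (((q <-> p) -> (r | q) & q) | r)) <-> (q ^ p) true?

5

p | q | r || φ
T | T | T || T
T | T | F || F
T | F | T || F
T | F | F || T
F | T | T || F
F | T | F || T
F | F | T || T
F | F | F || T
The formula is true on 5 of the 8 rows.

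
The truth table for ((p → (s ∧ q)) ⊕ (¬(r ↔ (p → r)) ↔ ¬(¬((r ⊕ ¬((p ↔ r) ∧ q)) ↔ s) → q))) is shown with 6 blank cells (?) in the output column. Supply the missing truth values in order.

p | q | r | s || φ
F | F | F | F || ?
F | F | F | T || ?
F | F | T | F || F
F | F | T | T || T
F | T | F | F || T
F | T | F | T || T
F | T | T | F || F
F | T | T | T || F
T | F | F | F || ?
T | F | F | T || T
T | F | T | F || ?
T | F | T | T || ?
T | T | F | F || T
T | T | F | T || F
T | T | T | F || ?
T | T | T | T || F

F, T, F, T, F, T

Row p=F, q=F, r=F, s=F: (p → (s ∧ q)) = T, (¬(r ↔ (p → r)) ↔ ¬(¬((r ⊕ ¬((p ↔ r) ∧ q)) ↔ s) → q)) = T, so the formula = F.
Row p=F, q=F, r=F, s=T: (p → (s ∧ q)) = T, (¬(r ↔ (p → r)) ↔ ¬(¬((r ⊕ ¬((p ↔ r) ∧ q)) ↔ s) → q)) = F, so the formula = T.
Row p=T, q=F, r=F, s=F: (p → (s ∧ q)) = F, (¬(r ↔ (p → r)) ↔ ¬(¬((r ⊕ ¬((p ↔ r) ∧ q)) ↔ s) → q)) = F, so the formula = F.
Row p=T, q=F, r=T, s=F: (p → (s ∧ q)) = F, (¬(r ↔ (p → r)) ↔ ¬(¬((r ⊕ ¬((p ↔ r) ∧ q)) ↔ s) → q)) = T, so the formula = T.
Row p=T, q=F, r=T, s=T: (p → (s ∧ q)) = F, (¬(r ↔ (p → r)) ↔ ¬(¬((r ⊕ ¬((p ↔ r) ∧ q)) ↔ s) → q)) = F, so the formula = F.
Row p=T, q=T, r=T, s=F: (p → (s ∧ q)) = F, (¬(r ↔ (p → r)) ↔ ¬(¬((r ⊕ ¬((p ↔ r) ∧ q)) ↔ s) → q)) = T, so the formula = T.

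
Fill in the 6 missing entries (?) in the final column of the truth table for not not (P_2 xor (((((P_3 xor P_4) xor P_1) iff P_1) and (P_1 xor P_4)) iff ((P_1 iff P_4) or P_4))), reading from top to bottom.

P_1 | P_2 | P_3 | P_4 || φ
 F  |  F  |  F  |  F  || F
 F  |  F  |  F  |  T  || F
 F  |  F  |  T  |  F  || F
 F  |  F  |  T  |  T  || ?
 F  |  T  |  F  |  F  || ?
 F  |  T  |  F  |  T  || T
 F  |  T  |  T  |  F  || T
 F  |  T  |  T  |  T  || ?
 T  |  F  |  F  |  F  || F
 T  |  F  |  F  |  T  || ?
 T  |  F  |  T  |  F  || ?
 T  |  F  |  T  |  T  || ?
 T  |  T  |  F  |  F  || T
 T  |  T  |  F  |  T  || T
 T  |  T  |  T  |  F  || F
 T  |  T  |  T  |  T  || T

T, T, F, F, T, F

Row 4: (P_2 xor (((((P_3 xor P_4) xor P_1) iff P_1) and (P_1 xor P_4)) iff ((P_1 iff P_4) or P_4))) = T, not (P_2 xor (((((P_3 xor P_4) xor P_1) iff P_1) and (P_1 xor P_4)) iff ((P_1 iff P_4) or P_4))) = F, so the formula = T.
Row 5: (P_2 xor (((((P_3 xor P_4) xor P_1) iff P_1) and (P_1 xor P_4)) iff ((P_1 iff P_4) or P_4))) = T, not (P_2 xor (((((P_3 xor P_4) xor P_1) iff P_1) and (P_1 xor P_4)) iff ((P_1 iff P_4) or P_4))) = F, so the formula = T.
Row 8: (P_2 xor (((((P_3 xor P_4) xor P_1) iff P_1) and (P_1 xor P_4)) iff ((P_1 iff P_4) or P_4))) = F, not (P_2 xor (((((P_3 xor P_4) xor P_1) iff P_1) and (P_1 xor P_4)) iff ((P_1 iff P_4) or P_4))) = T, so the formula = F.
Row 10: (P_2 xor (((((P_3 xor P_4) xor P_1) iff P_1) and (P_1 xor P_4)) iff ((P_1 iff P_4) or P_4))) = F, not (P_2 xor (((((P_3 xor P_4) xor P_1) iff P_1) and (P_1 xor P_4)) iff ((P_1 iff P_4) or P_4))) = T, so the formula = F.
Row 11: (P_2 xor (((((P_3 xor P_4) xor P_1) iff P_1) and (P_1 xor P_4)) iff ((P_1 iff P_4) or P_4))) = T, not (P_2 xor (((((P_3 xor P_4) xor P_1) iff P_1) and (P_1 xor P_4)) iff ((P_1 iff P_4) or P_4))) = F, so the formula = T.
Row 12: (P_2 xor (((((P_3 xor P_4) xor P_1) iff P_1) and (P_1 xor P_4)) iff ((P_1 iff P_4) or P_4))) = F, not (P_2 xor (((((P_3 xor P_4) xor P_1) iff P_1) and (P_1 xor P_4)) iff ((P_1 iff P_4) or P_4))) = T, so the formula = F.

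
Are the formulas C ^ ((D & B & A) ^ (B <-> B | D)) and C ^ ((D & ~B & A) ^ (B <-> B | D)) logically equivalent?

not equivalent

A  B  C  D  |  φ  ψ
F  F  F  F  |  T  T
F  F  F  T  |  F  F
F  F  T  F  |  F  F
F  F  T  T  |  T  T
F  T  F  F  |  T  T
F  T  F  T  |  T  T
F  T  T  F  |  F  F
F  T  T  T  |  F  F
T  F  F  F  |  T  T
T  F  F  T  |  F  T
T  F  T  F  |  F  F
T  F  T  T  |  T  F
T  T  F  F  |  T  T
T  T  F  T  |  F  T
T  T  T  F  |  F  F
T  T  T  T  |  T  F
The columns differ at A=T, B=F, C=F, D=T (φ=F, ψ=T), so they are not equivalent.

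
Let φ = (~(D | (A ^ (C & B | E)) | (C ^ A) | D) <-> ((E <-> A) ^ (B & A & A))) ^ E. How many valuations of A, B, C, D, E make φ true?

11

A | B | C | D | E || φ
T | T | T | T | T || F
T | T | T | T | F || F
T | T | T | F | T || T
T | T | T | F | F || T
T | T | F | T | T || F
T | T | F | T | F || F
T | T | F | F | T || F
T | T | F | F | F || F
T | F | T | T | T || T
T | F | T | T | F || T
T | F | T | F | T || F
T | F | T | F | F || T
T | F | F | T | T || T
T | F | F | T | F || T
T | F | F | F | T || T
T | F | F | F | F || T
F | T | T | T | T || F
F | T | T | T | F || F
F | T | T | F | T || F
F | T | T | F | F || F
F | T | F | T | T || F
F | T | F | T | F || F
F | T | F | F | T || F
F | T | F | F | F || T
F | F | T | T | T || F
F | F | T | T | F || F
F | F | T | F | T || F
F | F | T | F | F || F
F | F | F | T | T || F
F | F | F | T | F || F
F | F | F | F | T || F
F | F | F | F | F || T
The formula is true on 11 of the 32 rows.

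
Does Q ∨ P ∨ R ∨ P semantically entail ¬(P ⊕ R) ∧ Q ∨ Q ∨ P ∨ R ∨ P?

yes

P | Q | R | φ | ψ
- | - | - | - | -
T | T | T | T | T
T | T | F | T | T
T | F | T | T | T
T | F | F | T | T
F | T | T | T | T
F | T | F | T | T
F | F | T | T | T
F | F | F | F | F
In every row where φ is true, ψ is also true, so φ ⊨ ψ.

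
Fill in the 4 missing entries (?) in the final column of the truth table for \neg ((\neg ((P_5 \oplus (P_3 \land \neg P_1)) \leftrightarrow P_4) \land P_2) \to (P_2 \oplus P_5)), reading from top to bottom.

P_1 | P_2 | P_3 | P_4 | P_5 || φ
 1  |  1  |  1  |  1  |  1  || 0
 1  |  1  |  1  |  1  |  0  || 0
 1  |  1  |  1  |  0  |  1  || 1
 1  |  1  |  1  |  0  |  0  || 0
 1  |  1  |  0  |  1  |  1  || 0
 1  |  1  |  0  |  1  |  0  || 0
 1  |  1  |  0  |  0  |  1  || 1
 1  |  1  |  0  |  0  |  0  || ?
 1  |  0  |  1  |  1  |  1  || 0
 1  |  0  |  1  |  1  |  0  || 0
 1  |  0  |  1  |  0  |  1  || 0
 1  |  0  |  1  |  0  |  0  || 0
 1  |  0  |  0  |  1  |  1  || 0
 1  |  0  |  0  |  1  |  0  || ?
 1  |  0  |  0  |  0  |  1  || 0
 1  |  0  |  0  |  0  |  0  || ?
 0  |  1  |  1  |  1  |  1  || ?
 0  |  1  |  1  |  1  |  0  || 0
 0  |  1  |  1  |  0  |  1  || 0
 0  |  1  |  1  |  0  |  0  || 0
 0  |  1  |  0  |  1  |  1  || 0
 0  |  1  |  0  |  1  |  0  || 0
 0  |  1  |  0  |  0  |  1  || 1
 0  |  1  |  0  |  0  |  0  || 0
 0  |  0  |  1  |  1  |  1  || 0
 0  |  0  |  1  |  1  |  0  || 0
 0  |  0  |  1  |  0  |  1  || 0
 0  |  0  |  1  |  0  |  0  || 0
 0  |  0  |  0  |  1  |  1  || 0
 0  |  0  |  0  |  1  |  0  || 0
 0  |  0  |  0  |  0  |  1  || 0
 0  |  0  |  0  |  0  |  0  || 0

0, 0, 0, 1

Row 8: (\neg ((P_5 \oplus (P_3 \land \neg P_1)) \leftrightarrow P_4) \land P_2) = 0, (P_2 \oplus P_5) = 1, ((\neg ((P_5 \oplus (P_3 \land \neg P_1)) \leftrightarrow P_4) \land P_2) \to (P_2 \oplus P_5)) = 1, so the formula = 0.
Row 14: (\neg ((P_5 \oplus (P_3 \land \neg P_1)) \leftrightarrow P_4) \land P_2) = 0, (P_2 \oplus P_5) = 0, ((\neg ((P_5 \oplus (P_3 \land \neg P_1)) \leftrightarrow P_4) \land P_2) \to (P_2 \oplus P_5)) = 1, so the formula = 0.
Row 16: (\neg ((P_5 \oplus (P_3 \land \neg P_1)) \leftrightarrow P_4) \land P_2) = 0, (P_2 \oplus P_5) = 0, ((\neg ((P_5 \oplus (P_3 \land \neg P_1)) \leftrightarrow P_4) \land P_2) \to (P_2 \oplus P_5)) = 1, so the formula = 0.
Row 17: (\neg ((P_5 \oplus (P_3 \land \neg P_1)) \leftrightarrow P_4) \land P_2) = 1, (P_2 \oplus P_5) = 0, ((\neg ((P_5 \oplus (P_3 \land \neg P_1)) \leftrightarrow P_4) \land P_2) \to (P_2 \oplus P_5)) = 0, so the formula = 1.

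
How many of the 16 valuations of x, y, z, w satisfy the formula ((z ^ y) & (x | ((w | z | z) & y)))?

5

x  y  z  w  |  φ
T  T  T  T  |  F
T  T  T  F  |  F
T  T  F  T  |  T
T  T  F  F  |  T
T  F  T  T  |  T
T  F  T  F  |  T
T  F  F  T  |  F
T  F  F  F  |  F
F  T  T  T  |  F
F  T  T  F  |  F
F  T  F  T  |  T
F  T  F  F  |  F
F  F  T  T  |  F
F  F  T  F  |  F
F  F  F  T  |  F
F  F  F  F  |  F
The formula is true on 5 of the 16 rows.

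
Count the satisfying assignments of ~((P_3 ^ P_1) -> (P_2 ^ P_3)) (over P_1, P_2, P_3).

2

P_1 | P_2 | P_3 | (P_3 ^ P_1) | (P_2 ^ P_3) | ((P_3 ^ P_1) -> (P_2 ^ P_3)) | ~((P_3 ^ P_1) -> (P_2 ^ P_3))
--- | --- | --- | ----------- | ----------- | ---------------------------- | -----------------------------
 1  |  1  |  1  |      0      |      0      |              1               |               0              
 1  |  1  |  0  |      1      |      1      |              1               |               0              
 1  |  0  |  1  |      0      |      1      |              1               |               0              
 1  |  0  |  0  |      1      |      0      |              0               |               1              
 0  |  1  |  1  |      1      |      0      |              0               |               1              
 0  |  1  |  0  |      0      |      1      |              1               |               0              
 0  |  0  |  1  |      1      |      1      |              1               |               0              
 0  |  0  |  0  |      0      |      0      |              1               |               0              
The formula is true on 2 of the 8 rows.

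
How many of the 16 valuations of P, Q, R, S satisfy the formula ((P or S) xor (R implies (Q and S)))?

P  Q  R  S  |  (P or S)  (Q and S)  (R implies (Q and S))  φ
T  T  T  T  |     T          T                T            F
T  T  T  F  |     T          F                F            T
T  T  F  T  |     T          T                T            F
T  T  F  F  |     T          F                T            F
T  F  T  T  |     T          F                F            T
T  F  T  F  |     T          F                F            T
T  F  F  T  |     T          F                T            F
T  F  F  F  |     T          F                T            F
F  T  T  T  |     T          T                T            F
F  T  T  F  |     F          F                F            F
F  T  F  T  |     T          T                T            F
F  T  F  F  |     F          F                T            T
F  F  T  T  |     T          F                F            T
F  F  T  F  |     F          F                F            F
F  F  F  T  |     T          F                T            F
F  F  F  F  |     F          F                T            T
The formula is true on 6 of the 16 rows.

6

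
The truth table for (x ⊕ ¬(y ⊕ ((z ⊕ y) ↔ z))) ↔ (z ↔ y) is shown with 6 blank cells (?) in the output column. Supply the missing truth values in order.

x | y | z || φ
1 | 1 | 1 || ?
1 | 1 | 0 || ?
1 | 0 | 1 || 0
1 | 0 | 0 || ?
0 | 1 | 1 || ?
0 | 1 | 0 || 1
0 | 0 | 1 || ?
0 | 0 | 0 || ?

Row x=1, y=1, z=1: (x ⊕ ¬(y ⊕ ((z ⊕ y) ↔ z))) = 1, (z ↔ y) = 1, so the formula = 1.
Row x=1, y=1, z=0: (x ⊕ ¬(y ⊕ ((z ⊕ y) ↔ z))) = 1, (z ↔ y) = 0, so the formula = 0.
Row x=1, y=0, z=0: (x ⊕ ¬(y ⊕ ((z ⊕ y) ↔ z))) = 1, (z ↔ y) = 1, so the formula = 1.
Row x=0, y=1, z=1: (x ⊕ ¬(y ⊕ ((z ⊕ y) ↔ z))) = 0, (z ↔ y) = 1, so the formula = 0.
Row x=0, y=0, z=1: (x ⊕ ¬(y ⊕ ((z ⊕ y) ↔ z))) = 0, (z ↔ y) = 0, so the formula = 1.
Row x=0, y=0, z=0: (x ⊕ ¬(y ⊕ ((z ⊕ y) ↔ z))) = 0, (z ↔ y) = 1, so the formula = 0.

1, 0, 1, 0, 1, 0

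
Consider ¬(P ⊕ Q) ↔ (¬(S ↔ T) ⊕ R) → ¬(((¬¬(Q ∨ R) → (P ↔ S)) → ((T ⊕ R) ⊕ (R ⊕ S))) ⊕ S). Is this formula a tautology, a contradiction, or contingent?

contingent

P  Q  R  S  T  |  φ
F  F  F  F  F  |  T
F  F  F  F  T  |  F
F  F  F  T  F  |  T
F  F  F  T  T  |  T
F  F  T  F  F  |  T
F  F  T  F  T  |  T
F  F  T  T  F  |  T
F  F  T  T  T  |  T
F  T  F  F  F  |  F
F  T  F  F  T  |  T
F  T  F  T  F  |  F
F  T  F  T  T  |  F
F  T  T  F  F  |  F
F  T  T  F  T  |  F
F  T  T  T  F  |  F
F  T  T  T  T  |  F
T  F  F  F  F  |  F
T  F  F  F  T  |  T
T  F  F  T  F  |  F
T  F  F  T  T  |  F
T  F  T  F  F  |  T
T  F  T  F  T  |  F
T  F  T  T  F  |  F
T  F  T  T  T  |  T
T  T  F  F  F  |  T
T  T  F  F  T  |  F
T  T  F  T  F  |  T
T  T  F  T  T  |  T
T  T  T  F  F  |  F
T  T  T  F  T  |  T
T  T  T  T  F  |  T
T  T  T  T  T  |  F
16 of 32 rows are T, so the formula is contingent.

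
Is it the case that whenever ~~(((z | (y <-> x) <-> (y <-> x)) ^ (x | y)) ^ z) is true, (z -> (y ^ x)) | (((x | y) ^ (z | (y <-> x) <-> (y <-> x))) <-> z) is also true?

x  y  z  |  φ  ψ
T  T  T  |  T  F
T  T  F  |  F  T
T  F  T  |  F  T
T  F  F  |  F  T
F  T  T  |  F  T
F  T  F  |  F  T
F  F  T  |  F  T
F  F  F  |  T  T
At x=T, y=T, z=T we have φ true but ψ false, so φ does not entail ψ.

no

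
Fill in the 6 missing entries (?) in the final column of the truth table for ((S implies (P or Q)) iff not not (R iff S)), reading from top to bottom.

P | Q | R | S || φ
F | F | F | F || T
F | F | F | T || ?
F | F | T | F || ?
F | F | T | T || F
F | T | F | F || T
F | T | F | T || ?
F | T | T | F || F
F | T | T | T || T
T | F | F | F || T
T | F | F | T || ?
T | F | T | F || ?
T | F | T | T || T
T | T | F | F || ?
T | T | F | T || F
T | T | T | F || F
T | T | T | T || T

Row P=F, Q=F, R=F, S=T: (S implies (P or Q)) = F, not not (R iff S) = F, so the formula = T.
Row P=F, Q=F, R=T, S=F: (S implies (P or Q)) = T, not not (R iff S) = F, so the formula = F.
Row P=F, Q=T, R=F, S=T: (S implies (P or Q)) = T, not not (R iff S) = F, so the formula = F.
Row P=T, Q=F, R=F, S=T: (S implies (P or Q)) = T, not not (R iff S) = F, so the formula = F.
Row P=T, Q=F, R=T, S=F: (S implies (P or Q)) = T, not not (R iff S) = F, so the formula = F.
Row P=T, Q=T, R=F, S=F: (S implies (P or Q)) = T, not not (R iff S) = T, so the formula = T.

T, F, F, F, F, T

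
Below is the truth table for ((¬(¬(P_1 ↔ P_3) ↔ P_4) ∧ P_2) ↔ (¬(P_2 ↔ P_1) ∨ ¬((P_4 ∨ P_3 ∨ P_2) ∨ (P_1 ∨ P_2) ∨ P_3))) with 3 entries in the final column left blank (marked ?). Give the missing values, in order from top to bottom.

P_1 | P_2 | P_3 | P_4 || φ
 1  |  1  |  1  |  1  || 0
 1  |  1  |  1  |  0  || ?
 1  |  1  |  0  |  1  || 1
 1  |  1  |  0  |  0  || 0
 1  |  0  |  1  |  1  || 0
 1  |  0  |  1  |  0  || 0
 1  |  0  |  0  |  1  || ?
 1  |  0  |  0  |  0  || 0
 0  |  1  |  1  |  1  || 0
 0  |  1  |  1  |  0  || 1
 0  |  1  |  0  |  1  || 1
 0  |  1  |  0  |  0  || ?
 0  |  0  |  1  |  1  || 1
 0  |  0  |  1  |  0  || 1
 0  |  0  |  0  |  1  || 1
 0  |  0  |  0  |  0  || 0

Row P_1=1, P_2=1, P_3=1, P_4=0: (¬(¬(P_1 ↔ P_3) ↔ P_4) ∧ P_2) = 0, (¬(P_2 ↔ P_1) ∨ ¬((P_4 ∨ P_3 ∨ P_2) ∨ (P_1 ∨ P_2) ∨ P_3)) = 0, so the formula = 1.
Row P_1=1, P_2=0, P_3=0, P_4=1: (¬(¬(P_1 ↔ P_3) ↔ P_4) ∧ P_2) = 0, (¬(P_2 ↔ P_1) ∨ ¬((P_4 ∨ P_3 ∨ P_2) ∨ (P_1 ∨ P_2) ∨ P_3)) = 1, so the formula = 0.
Row P_1=0, P_2=1, P_3=0, P_4=0: (¬(¬(P_1 ↔ P_3) ↔ P_4) ∧ P_2) = 0, (¬(P_2 ↔ P_1) ∨ ¬((P_4 ∨ P_3 ∨ P_2) ∨ (P_1 ∨ P_2) ∨ P_3)) = 1, so the formula = 0.

1, 0, 0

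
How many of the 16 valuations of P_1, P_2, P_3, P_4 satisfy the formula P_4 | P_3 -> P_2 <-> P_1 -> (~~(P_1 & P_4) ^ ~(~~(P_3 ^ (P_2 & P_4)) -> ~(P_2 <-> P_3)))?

9

 P_1    P_2    P_3    P_4      (P_4 | P_3)  ((P_4 | P_3) -> P_2)  (P_1 & P_4)  ~(P_1 & P_4)  ~~(P_1 & P_4)  (P_2 & P_4)  (P_3 ^ (P_2 & P_4))  ~(P_3 ^ (P_2 & P_4))  ~~(P_3 ^ (P_2 & P_4))  (P_2 <-> P_3)  ~(P_2 <-> P_3)    φ  
 True   True   True   True         True             True              True        False           True          True            False                 True                  False               True          False        True
 True   True   True  False         True             True             False         True          False         False             True                False                   True               True          False        True
 True   True  False   True         True             True              True        False           True          True             True                False                   True              False           True        True
 True   True  False  False        False             True             False         True          False         False            False                 True                  False              False           True       False
 True  False   True   True         True            False              True        False           True         False             True                False                   True              False           True       False
 True  False   True  False         True            False             False         True          False         False             True                False                   True              False           True        True
 True  False  False   True         True            False              True        False           True         False            False                 True                  False               True          False       False
 True  False  False  False        False             True             False         True          False         False            False                 True                  False               True          False       False
False   True   True   True         True             True             False         True          False          True            False                 True                  False               True          False        True
False   True   True  False         True             True             False         True          False         False             True                False                   True               True          False        True
False   True  False   True         True             True             False         True          False          True             True                False                   True              False           True        True
False   True  False  False        False             True             False         True          False         False            False                 True                  False              False           True        True
False  False   True   True         True            False             False         True          False         False             True                False                   True              False           True       False
False  False   True  False         True            False             False         True          False         False             True                False                   True              False           True       False
False  False  False   True         True            False             False         True          False         False            False                 True                  False               True          False       False
False  False  False  False        False             True             False         True          False         False            False                 True                  False               True          False        True
The formula is true on 9 of the 16 rows.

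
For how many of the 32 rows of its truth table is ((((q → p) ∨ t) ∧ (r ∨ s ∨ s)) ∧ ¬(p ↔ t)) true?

p | q | r | s | t | φ
- | - | - | - | - | -
T | T | T | T | T | F
T | T | T | T | F | T
T | T | T | F | T | F
T | T | T | F | F | T
T | T | F | T | T | F
T | T | F | T | F | T
T | T | F | F | T | F
T | T | F | F | F | F
T | F | T | T | T | F
T | F | T | T | F | T
T | F | T | F | T | F
T | F | T | F | F | T
T | F | F | T | T | F
T | F | F | T | F | T
T | F | F | F | T | F
T | F | F | F | F | F
F | T | T | T | T | T
F | T | T | T | F | F
F | T | T | F | T | T
F | T | T | F | F | F
F | T | F | T | T | T
F | T | F | T | F | F
F | T | F | F | T | F
F | T | F | F | F | F
F | F | T | T | T | T
F | F | T | T | F | F
F | F | T | F | T | T
F | F | T | F | F | F
F | F | F | T | T | T
F | F | F | T | F | F
F | F | F | F | T | F
F | F | F | F | F | F
The formula is true on 12 of the 32 rows.

12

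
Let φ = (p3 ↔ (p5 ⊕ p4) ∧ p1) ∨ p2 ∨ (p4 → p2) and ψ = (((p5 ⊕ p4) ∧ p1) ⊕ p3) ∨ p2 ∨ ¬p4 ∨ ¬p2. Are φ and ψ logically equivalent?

p1 | p2 | p3 | p4 | p5 || φ | ψ
T  | T  | T  | T  | T  || T | T
T  | T  | T  | T  | F  || T | T
T  | T  | T  | F  | T  || T | T
T  | T  | T  | F  | F  || T | T
T  | T  | F  | T  | T  || T | T
T  | T  | F  | T  | F  || T | T
T  | T  | F  | F  | T  || T | T
T  | T  | F  | F  | F  || T | T
T  | F  | T  | T  | T  || F | T
T  | F  | T  | T  | F  || T | T
T  | F  | T  | F  | T  || T | T
T  | F  | T  | F  | F  || T | T
T  | F  | F  | T  | T  || T | T
T  | F  | F  | T  | F  || F | T
T  | F  | F  | F  | T  || T | T
T  | F  | F  | F  | F  || T | T
F  | T  | T  | T  | T  || T | T
F  | T  | T  | T  | F  || T | T
F  | T  | T  | F  | T  || T | T
F  | T  | T  | F  | F  || T | T
F  | T  | F  | T  | T  || T | T
F  | T  | F  | T  | F  || T | T
F  | T  | F  | F  | T  || T | T
F  | T  | F  | F  | F  || T | T
F  | F  | T  | T  | T  || F | T
F  | F  | T  | T  | F  || F | T
F  | F  | T  | F  | T  || T | T
F  | F  | T  | F  | F  || T | T
F  | F  | F  | T  | T  || T | T
F  | F  | F  | T  | F  || T | T
F  | F  | F  | F  | T  || T | T
F  | F  | F  | F  | F  || T | T
The columns differ at p1=T, p2=F, p3=T, p4=T, p5=T (φ=F, ψ=T), so they are not equivalent.

not equivalent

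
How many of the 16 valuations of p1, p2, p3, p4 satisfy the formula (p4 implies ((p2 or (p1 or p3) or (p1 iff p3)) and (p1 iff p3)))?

p1 | p2 | p3 | p4 || (p1 or p3) | (p1 iff p3) | φ
F  | F  | F  | F  ||     F      |      T      | T
F  | F  | F  | T  ||     F      |      T      | T
F  | F  | T  | F  ||     T      |      F      | T
F  | F  | T  | T  ||     T      |      F      | F
F  | T  | F  | F  ||     F      |      T      | T
F  | T  | F  | T  ||     F      |      T      | T
F  | T  | T  | F  ||     T      |      F      | T
F  | T  | T  | T  ||     T      |      F      | F
T  | F  | F  | F  ||     T      |      F      | T
T  | F  | F  | T  ||     T      |      F      | F
T  | F  | T  | F  ||     T      |      T      | T
T  | F  | T  | T  ||     T      |      T      | T
T  | T  | F  | F  ||     T      |      F      | T
T  | T  | F  | T  ||     T      |      F      | F
T  | T  | T  | F  ||     T      |      T      | T
T  | T  | T  | T  ||     T      |      T      | T
The formula is true on 12 of the 16 rows.

12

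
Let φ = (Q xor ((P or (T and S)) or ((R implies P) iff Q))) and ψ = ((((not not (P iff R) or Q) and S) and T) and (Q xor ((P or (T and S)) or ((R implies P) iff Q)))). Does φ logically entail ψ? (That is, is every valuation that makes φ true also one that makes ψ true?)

P | Q | R | S | T || φ | ψ
F | F | F | F | F || F | F
F | F | F | F | T || F | F
F | F | F | T | F || F | F
F | F | F | T | T || T | T
F | F | T | F | F || T | F
F | F | T | F | T || T | F
F | F | T | T | F || T | F
F | F | T | T | T || T | F
F | T | F | F | F || F | F
F | T | F | F | T || F | F
F | T | F | T | F || F | F
F | T | F | T | T || F | F
F | T | T | F | F || T | F
F | T | T | F | T || T | F
F | T | T | T | F || T | F
F | T | T | T | T || F | F
T | F | F | F | F || T | F
T | F | F | F | T || T | F
T | F | F | T | F || T | F
T | F | F | T | T || T | F
T | F | T | F | F || T | F
T | F | T | F | T || T | F
T | F | T | T | F || T | F
T | F | T | T | T || T | T
T | T | F | F | F || F | F
T | T | F | F | T || F | F
T | T | F | T | F || F | F
T | T | F | T | T || F | F
T | T | T | F | F || F | F
T | T | T | F | T || F | F
T | T | T | T | F || F | F
T | T | T | T | T || F | F
At P=F, Q=F, R=T, S=F, T=F we have φ true but ψ false, so φ does not entail ψ.

no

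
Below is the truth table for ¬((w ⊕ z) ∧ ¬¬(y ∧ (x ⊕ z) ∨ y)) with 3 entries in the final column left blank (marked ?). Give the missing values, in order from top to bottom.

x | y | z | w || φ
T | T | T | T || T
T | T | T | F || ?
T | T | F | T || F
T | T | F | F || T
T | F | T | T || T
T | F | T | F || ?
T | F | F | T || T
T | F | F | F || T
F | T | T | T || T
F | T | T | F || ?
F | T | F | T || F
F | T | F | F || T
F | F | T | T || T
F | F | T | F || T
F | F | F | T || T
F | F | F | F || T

F, T, F

Row x=T, y=T, z=T, w=F: (w ⊕ z) = T, ¬¬(y ∧ (x ⊕ z) ∨ y) = T, ((w ⊕ z) ∧ ¬¬(y ∧ (x ⊕ z) ∨ y)) = T, so the formula = F.
Row x=T, y=F, z=T, w=F: (w ⊕ z) = T, ¬¬(y ∧ (x ⊕ z) ∨ y) = F, ((w ⊕ z) ∧ ¬¬(y ∧ (x ⊕ z) ∨ y)) = F, so the formula = T.
Row x=F, y=T, z=T, w=F: (w ⊕ z) = T, ¬¬(y ∧ (x ⊕ z) ∨ y) = T, ((w ⊕ z) ∧ ¬¬(y ∧ (x ⊕ z) ∨ y)) = T, so the formula = F.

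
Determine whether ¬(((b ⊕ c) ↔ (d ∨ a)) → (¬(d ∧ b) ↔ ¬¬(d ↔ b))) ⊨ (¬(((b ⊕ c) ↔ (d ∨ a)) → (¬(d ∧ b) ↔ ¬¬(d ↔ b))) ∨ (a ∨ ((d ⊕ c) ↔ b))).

a  b  c  d  |  φ  ψ
T  T  T  T  |  F  T
T  T  T  F  |  F  T
T  T  F  T  |  T  T
T  T  F  F  |  T  T
T  F  T  T  |  T  T
T  F  T  F  |  F  T
T  F  F  T  |  F  T
T  F  F  F  |  F  T
F  T  T  T  |  F  F
F  T  T  F  |  T  T
F  T  F  T  |  T  T
F  T  F  F  |  F  F
F  F  T  T  |  T  T
F  F  T  F  |  F  F
F  F  F  T  |  F  F
F  F  F  F  |  F  T
In every row where φ is true, ψ is also true, so φ ⊨ ψ.

yes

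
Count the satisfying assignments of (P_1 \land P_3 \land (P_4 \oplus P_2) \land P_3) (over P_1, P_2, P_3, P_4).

P_1 | P_2 | P_3 | P_4 | (P_4 \oplus P_2) | φ
--- | --- | --- | --- | ---------------- | -
 F  |  F  |  F  |  F  |        F         | F
 F  |  F  |  F  |  T  |        T         | F
 F  |  F  |  T  |  F  |        F         | F
 F  |  F  |  T  |  T  |        T         | F
 F  |  T  |  F  |  F  |        T         | F
 F  |  T  |  F  |  T  |        F         | F
 F  |  T  |  T  |  F  |        T         | F
 F  |  T  |  T  |  T  |        F         | F
 T  |  F  |  F  |  F  |        F         | F
 T  |  F  |  F  |  T  |        T         | F
 T  |  F  |  T  |  F  |        F         | F
 T  |  F  |  T  |  T  |        T         | T
 T  |  T  |  F  |  F  |        T         | F
 T  |  T  |  F  |  T  |        F         | F
 T  |  T  |  T  |  F  |        T         | T
 T  |  T  |  T  |  T  |        F         | F
The formula is true on 2 of the 16 rows.

2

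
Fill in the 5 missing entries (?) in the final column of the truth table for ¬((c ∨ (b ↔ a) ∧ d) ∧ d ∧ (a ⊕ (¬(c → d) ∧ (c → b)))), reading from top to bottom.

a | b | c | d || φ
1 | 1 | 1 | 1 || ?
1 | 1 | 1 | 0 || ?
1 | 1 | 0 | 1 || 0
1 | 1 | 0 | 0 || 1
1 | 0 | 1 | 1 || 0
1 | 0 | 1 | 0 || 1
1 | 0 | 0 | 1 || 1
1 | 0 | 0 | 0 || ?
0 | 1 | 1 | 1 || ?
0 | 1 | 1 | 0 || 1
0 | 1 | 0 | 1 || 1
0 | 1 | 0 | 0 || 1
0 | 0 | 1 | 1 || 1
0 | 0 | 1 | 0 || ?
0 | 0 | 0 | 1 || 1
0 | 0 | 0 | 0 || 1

Row a=1, b=1, c=1, d=1: (c ∨ (b ↔ a) ∧ d) = 1, (a ⊕ (¬(c → d) ∧ (c → b))) = 1, ((c ∨ (b ↔ a) ∧ d) ∧ d ∧ (a ⊕ (¬(c → d) ∧ (c → b)))) = 1, so the formula = 0.
Row a=1, b=1, c=1, d=0: (c ∨ (b ↔ a) ∧ d) = 1, (a ⊕ (¬(c → d) ∧ (c → b))) = 0, ((c ∨ (b ↔ a) ∧ d) ∧ d ∧ (a ⊕ (¬(c → d) ∧ (c → b)))) = 0, so the formula = 1.
Row a=1, b=0, c=0, d=0: (c ∨ (b ↔ a) ∧ d) = 0, (a ⊕ (¬(c → d) ∧ (c → b))) = 1, ((c ∨ (b ↔ a) ∧ d) ∧ d ∧ (a ⊕ (¬(c → d) ∧ (c → b)))) = 0, so the formula = 1.
Row a=0, b=1, c=1, d=1: (c ∨ (b ↔ a) ∧ d) = 1, (a ⊕ (¬(c → d) ∧ (c → b))) = 0, ((c ∨ (b ↔ a) ∧ d) ∧ d ∧ (a ⊕ (¬(c → d) ∧ (c → b)))) = 0, so the formula = 1.
Row a=0, b=0, c=1, d=0: (c ∨ (b ↔ a) ∧ d) = 1, (a ⊕ (¬(c → d) ∧ (c → b))) = 0, ((c ∨ (b ↔ a) ∧ d) ∧ d ∧ (a ⊕ (¬(c → d) ∧ (c → b)))) = 0, so the formula = 1.

0, 1, 1, 1, 1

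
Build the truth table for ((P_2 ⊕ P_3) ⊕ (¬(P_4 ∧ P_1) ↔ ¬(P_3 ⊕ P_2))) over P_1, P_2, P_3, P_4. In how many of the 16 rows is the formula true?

12

P_1  P_2  P_3  P_4  |  (P_2 ⊕ P_3)  (P_4 ∧ P_1)  ¬(P_4 ∧ P_1)  (P_3 ⊕ P_2)  ¬(P_3 ⊕ P_2)  φ
 T    T    T    T   |       F            T            F             F            T        F
 T    T    T    F   |       F            F            T             F            T        T
 T    T    F    T   |       T            T            F             T            F        F
 T    T    F    F   |       T            F            T             T            F        T
 T    F    T    T   |       T            T            F             T            F        F
 T    F    T    F   |       T            F            T             T            F        T
 T    F    F    T   |       F            T            F             F            T        F
 T    F    F    F   |       F            F            T             F            T        T
 F    T    T    T   |       F            F            T             F            T        T
 F    T    T    F   |       F            F            T             F            T        T
 F    T    F    T   |       T            F            T             T            F        T
 F    T    F    F   |       T            F            T             T            F        T
 F    F    T    T   |       T            F            T             T            F        T
 F    F    T    F   |       T            F            T             T            F        T
 F    F    F    T   |       F            F            T             F            T        T
 F    F    F    F   |       F            F            T             F            T        T
The formula is true on 12 of the 16 rows.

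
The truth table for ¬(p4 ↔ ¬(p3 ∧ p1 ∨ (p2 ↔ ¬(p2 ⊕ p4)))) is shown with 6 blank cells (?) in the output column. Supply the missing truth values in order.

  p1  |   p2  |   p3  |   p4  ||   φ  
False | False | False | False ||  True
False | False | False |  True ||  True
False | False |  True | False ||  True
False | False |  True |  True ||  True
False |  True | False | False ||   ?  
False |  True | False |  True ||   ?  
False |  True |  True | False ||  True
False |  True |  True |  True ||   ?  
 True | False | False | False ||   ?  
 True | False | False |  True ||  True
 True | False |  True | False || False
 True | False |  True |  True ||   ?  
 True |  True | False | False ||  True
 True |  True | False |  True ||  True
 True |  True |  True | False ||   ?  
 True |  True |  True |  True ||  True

True, True, True, True, True, False

Row p1=False, p2=True, p3=False, p4=False: ¬(p3 ∧ p1 ∨ (p2 ↔ ¬(p2 ⊕ p4))) = True, (p4 ↔ ¬(p3 ∧ p1 ∨ (p2 ↔ ¬(p2 ⊕ p4)))) = False, so the formula = True.
Row p1=False, p2=True, p3=False, p4=True: ¬(p3 ∧ p1 ∨ (p2 ↔ ¬(p2 ⊕ p4))) = False, (p4 ↔ ¬(p3 ∧ p1 ∨ (p2 ↔ ¬(p2 ⊕ p4)))) = False, so the formula = True.
Row p1=False, p2=True, p3=True, p4=True: ¬(p3 ∧ p1 ∨ (p2 ↔ ¬(p2 ⊕ p4))) = False, (p4 ↔ ¬(p3 ∧ p1 ∨ (p2 ↔ ¬(p2 ⊕ p4)))) = False, so the formula = True.
Row p1=True, p2=False, p3=False, p4=False: ¬(p3 ∧ p1 ∨ (p2 ↔ ¬(p2 ⊕ p4))) = True, (p4 ↔ ¬(p3 ∧ p1 ∨ (p2 ↔ ¬(p2 ⊕ p4)))) = False, so the formula = True.
Row p1=True, p2=False, p3=True, p4=True: ¬(p3 ∧ p1 ∨ (p2 ↔ ¬(p2 ⊕ p4))) = False, (p4 ↔ ¬(p3 ∧ p1 ∨ (p2 ↔ ¬(p2 ⊕ p4)))) = False, so the formula = True.
Row p1=True, p2=True, p3=True, p4=False: ¬(p3 ∧ p1 ∨ (p2 ↔ ¬(p2 ⊕ p4))) = False, (p4 ↔ ¬(p3 ∧ p1 ∨ (p2 ↔ ¬(p2 ⊕ p4)))) = True, so the formula = False.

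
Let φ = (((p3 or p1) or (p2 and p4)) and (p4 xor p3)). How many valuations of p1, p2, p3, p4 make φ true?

7

  p1  |   p2  |   p3  |   p4  || (p3 or p1) | (p2 and p4) | ((p3 or p1) or (p2 and p4)) | (p4 xor p3) |   φ  
False | False | False | False ||   False    |    False    |            False            |    False    | False
False | False | False |  True ||   False    |    False    |            False            |     True    | False
False | False |  True | False ||    True    |    False    |             True            |     True    |  True
False | False |  True |  True ||    True    |    False    |             True            |    False    | False
False |  True | False | False ||   False    |    False    |            False            |    False    | False
False |  True | False |  True ||   False    |     True    |             True            |     True    |  True
False |  True |  True | False ||    True    |    False    |             True            |     True    |  True
False |  True |  True |  True ||    True    |     True    |             True            |    False    | False
 True | False | False | False ||    True    |    False    |             True            |    False    | False
 True | False | False |  True ||    True    |    False    |             True            |     True    |  True
 True | False |  True | False ||    True    |    False    |             True            |     True    |  True
 True | False |  True |  True ||    True    |    False    |             True            |    False    | False
 True |  True | False | False ||    True    |    False    |             True            |    False    | False
 True |  True | False |  True ||    True    |     True    |             True            |     True    |  True
 True |  True |  True | False ||    True    |    False    |             True            |     True    |  True
 True |  True |  True |  True ||    True    |     True    |             True            |    False    | False
The formula is true on 7 of the 16 rows.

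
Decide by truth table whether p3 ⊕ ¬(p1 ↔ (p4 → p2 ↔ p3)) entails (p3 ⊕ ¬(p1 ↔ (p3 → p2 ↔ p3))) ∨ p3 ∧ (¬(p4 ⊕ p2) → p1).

no

  p1     p2     p3     p4   |    φ      ψ  
 True   True   True   True  |   True   True
 True   True   True  False  |   True   True
 True   True  False   True  |   True   True
 True   True  False  False  |   True   True
 True  False   True   True  |  False   True
 True  False   True  False  |   True   True
 True  False  False   True  |  False   True
 True  False  False  False  |   True   True
False   True   True   True  |  False  False
False   True   True  False  |  False   True
False   True  False   True  |  False  False
False   True  False  False  |  False  False
False  False   True   True  |   True   True
False  False   True  False  |  False   True
False  False  False   True  |   True  False
False  False  False  False  |  False  False
At p1=False, p2=False, p3=False, p4=True we have φ true but ψ false, so φ does not entail ψ.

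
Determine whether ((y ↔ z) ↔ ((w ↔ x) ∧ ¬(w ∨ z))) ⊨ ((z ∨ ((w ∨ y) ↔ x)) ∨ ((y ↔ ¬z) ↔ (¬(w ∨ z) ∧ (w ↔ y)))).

no

x | y | z | w || φ | ψ
T | T | T | T || F | T
T | T | T | F || F | T
T | T | F | T || T | T
T | T | F | F || T | T
T | F | T | T || T | T
T | F | T | F || T | T
T | F | F | T || F | T
T | F | F | F || F | F
F | T | T | T || F | T
F | T | T | F || F | T
F | T | F | T || T | F
F | T | F | F || F | F
F | F | T | T || T | T
F | F | T | F || T | T
F | F | F | T || F | T
F | F | F | F || T | T
At x=F, y=T, z=F, w=T we have φ true but ψ false, so φ does not entail ψ.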